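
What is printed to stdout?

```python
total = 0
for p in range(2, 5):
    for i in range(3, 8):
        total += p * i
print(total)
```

225

p=2,i=3: total = 0+6 = 6
p=2,i=4: total = 6+8 = 14
p=2,i=5: total = 14+10 = 24
p=2,i=6: total = 24+12 = 36
p=2,i=7: total = 36+14 = 50
p=3,i=3: total = 50+9 = 59
p=3,i=4: total = 59+12 = 71
p=3,i=5: total = 71+15 = 86
p=3,i=6: total = 86+18 = 104
p=3,i=7: total = 104+21 = 125
p=4,i=3: total = 125+12 = 137
p=4,i=4: total = 137+16 = 153
p=4,i=5: total = 153+20 = 173
p=4,i=6: total = 173+24 = 197
p=4,i=7: total = 197+28 = 225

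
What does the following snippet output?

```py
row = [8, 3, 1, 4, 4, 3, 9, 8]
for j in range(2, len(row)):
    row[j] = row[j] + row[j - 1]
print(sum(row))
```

106

j=2: row[2] = 1+3 = 4 → [8, 3, 4, 4, 4, 3, 9, 8]
j=3: row[3] = 4+4 = 8 → [8, 3, 4, 8, 4, 3, 9, 8]
j=4: row[4] = 4+8 = 12 → [8, 3, 4, 8, 12, 3, 9, 8]
j=5: row[5] = 3+12 = 15 → [8, 3, 4, 8, 12, 15, 9, 8]
j=6: row[6] = 9+15 = 24 → [8, 3, 4, 8, 12, 15, 24, 8]
j=7: row[7] = 8+24 = 32 → [8, 3, 4, 8, 12, 15, 24, 32]
sum = 106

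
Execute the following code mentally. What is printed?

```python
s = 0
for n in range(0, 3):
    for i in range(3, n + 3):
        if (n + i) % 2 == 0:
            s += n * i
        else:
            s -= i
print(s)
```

n=1,i=3: even sum, s = 0+3 = 3
n=2,i=3: odd sum, s = 3-3 = 0
n=2,i=4: even sum, s = 0+8 = 8

8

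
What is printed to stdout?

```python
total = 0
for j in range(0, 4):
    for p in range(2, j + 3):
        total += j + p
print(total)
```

50

j=0,p=2: total = 0+2 = 2
j=1,p=2: total = 2+3 = 5
j=1,p=3: total = 5+4 = 9
j=2,p=2: total = 9+4 = 13
j=2,p=3: total = 13+5 = 18
j=2,p=4: total = 18+6 = 24
j=3,p=2: total = 24+5 = 29
j=3,p=3: total = 29+6 = 35
j=3,p=4: total = 35+7 = 42
j=3,p=5: total = 42+8 = 50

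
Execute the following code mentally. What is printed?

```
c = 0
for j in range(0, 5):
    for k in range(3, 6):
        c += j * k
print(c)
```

120

j=0,k=3: c = 0+0 = 0
j=0,k=4: c = 0+0 = 0
j=0,k=5: c = 0+0 = 0
j=1,k=3: c = 0+3 = 3
j=1,k=4: c = 3+4 = 7
j=1,k=5: c = 7+5 = 12
j=2,k=3: c = 12+6 = 18
j=2,k=4: c = 18+8 = 26
j=2,k=5: c = 26+10 = 36
j=3,k=3: c = 36+9 = 45
j=3,k=4: c = 45+12 = 57
j=3,k=5: c = 57+15 = 72
j=4,k=3: c = 72+12 = 84
j=4,k=4: c = 84+16 = 100
j=4,k=5: c = 100+20 = 120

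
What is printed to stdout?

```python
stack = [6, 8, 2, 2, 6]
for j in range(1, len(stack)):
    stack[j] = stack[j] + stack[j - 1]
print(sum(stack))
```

j=1: stack[1] = 8+6 = 14 → [6, 14, 2, 2, 6]
j=2: stack[2] = 2+14 = 16 → [6, 14, 16, 2, 6]
j=3: stack[3] = 2+16 = 18 → [6, 14, 16, 18, 6]
j=4: stack[4] = 6+18 = 24 → [6, 14, 16, 18, 24]
sum = 78

78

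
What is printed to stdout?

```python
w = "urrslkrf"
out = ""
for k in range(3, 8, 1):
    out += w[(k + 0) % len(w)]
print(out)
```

k=3: add w[3]='s' → 's'
k=4: add w[4]='l' → 'sl'
k=5: add w[5]='k' → 'slk'
k=6: add w[6]='r' → 'slkr'
k=7: add w[7]='f' → 'slkrf'

slkrf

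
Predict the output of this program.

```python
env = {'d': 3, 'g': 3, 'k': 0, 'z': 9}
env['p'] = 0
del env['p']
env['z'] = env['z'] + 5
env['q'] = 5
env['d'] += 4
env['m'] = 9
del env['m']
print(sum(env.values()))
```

29

env['p'] = 0 → {'d': 3, 'g': 3, 'k': 0, 'z': 9, 'p': 0}
del 'p' → {'d': 3, 'g': 3, 'k': 0, 'z': 9}
env['z'] = env['z']+5 = 14 → {'d': 3, 'g': 3, 'k': 0, 'z': 14}
env['q'] = 5 → {'d': 3, 'g': 3, 'k': 0, 'z': 14, 'q': 5}
env['d'] = 3+4 = 7 → {'d': 7, 'g': 3, 'k': 0, 'z': 14, 'q': 5}
env['m'] = 9 → {'d': 7, 'g': 3, 'k': 0, 'z': 14, 'q': 5, 'm': 9}
del 'm' → {'d': 7, 'g': 3, 'k': 0, 'z': 14, 'q': 5}
sum of values = 29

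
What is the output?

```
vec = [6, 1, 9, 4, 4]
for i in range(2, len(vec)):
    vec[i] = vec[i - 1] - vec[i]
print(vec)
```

i=2: vec[2] = 1-9 = -8 → [6, 1, -8, 4, 4]
i=3: vec[3] = (-8)-4 = -12 → [6, 1, -8, -12, 4]
i=4: vec[4] = (-12)-4 = -16 → [6, 1, -8, -12, -16]

[6, 1, -8, -12, -16]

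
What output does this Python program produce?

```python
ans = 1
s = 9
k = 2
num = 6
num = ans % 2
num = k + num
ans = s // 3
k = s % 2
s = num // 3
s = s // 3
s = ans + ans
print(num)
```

3

num = 1%2 = 1
num = 2+1 = 3
ans = 9//3 = 3
k = 9%2 = 1
s = 3//3 = 1
s = 1//3 = 0
s = 3+3 = 6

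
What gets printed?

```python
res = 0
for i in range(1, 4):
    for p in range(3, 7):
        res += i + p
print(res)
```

i=1,p=3: res = 0+4 = 4
i=1,p=4: res = 4+5 = 9
i=1,p=5: res = 9+6 = 15
i=1,p=6: res = 15+7 = 22
i=2,p=3: res = 22+5 = 27
i=2,p=4: res = 27+6 = 33
i=2,p=5: res = 33+7 = 40
i=2,p=6: res = 40+8 = 48
i=3,p=3: res = 48+6 = 54
i=3,p=4: res = 54+7 = 61
i=3,p=5: res = 61+8 = 69
i=3,p=6: res = 69+9 = 78

78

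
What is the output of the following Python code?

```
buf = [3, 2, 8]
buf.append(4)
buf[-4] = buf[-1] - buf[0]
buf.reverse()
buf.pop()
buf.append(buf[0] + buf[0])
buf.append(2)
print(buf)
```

[4, 8, 2, 8, 2]

append 4 → [3, 2, 8, 4]
buf[-4] = buf[-1]-buf[0] = 4-3 = 1 → [1, 2, 8, 4]
reverse → [4, 8, 2, 1]
pop() removes 1 → [4, 8, 2]
append buf[0]+buf[0] = 4+4 = 8 → [4, 8, 2, 8]
append 2 → [4, 8, 2, 8, 2]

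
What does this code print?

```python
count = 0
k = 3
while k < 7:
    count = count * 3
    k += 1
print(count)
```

k=3: count = 0*3 = 0
k=4: count = 0*3 = 0
k=5: count = 0*3 = 0
k=6: count = 0*3 = 0

0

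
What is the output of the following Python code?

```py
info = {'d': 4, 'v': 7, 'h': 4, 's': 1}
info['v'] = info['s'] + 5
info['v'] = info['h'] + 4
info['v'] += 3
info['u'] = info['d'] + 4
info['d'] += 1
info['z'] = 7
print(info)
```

{'d': 5, 'v': 11, 'h': 4, 's': 1, 'u': 8, 'z': 7}

info['v'] = info['s']+5 = 6 → {'d': 4, 'v': 6, 'h': 4, 's': 1}
info['v'] = info['h']+4 = 8 → {'d': 4, 'v': 8, 'h': 4, 's': 1}
info['v'] = 8+3 = 11 → {'d': 4, 'v': 11, 'h': 4, 's': 1}
info['u'] = info['d']+4 = 8 → {'d': 4, 'v': 11, 'h': 4, 's': 1, 'u': 8}
info['d'] = 4+1 = 5 → {'d': 5, 'v': 11, 'h': 4, 's': 1, 'u': 8}
info['z'] = 7 → {'d': 5, 'v': 11, 'h': 4, 's': 1, 'u': 8, 'z': 7}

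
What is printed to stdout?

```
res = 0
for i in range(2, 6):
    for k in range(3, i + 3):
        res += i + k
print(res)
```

116

i=2,k=3: res = 0+5 = 5
i=2,k=4: res = 5+6 = 11
i=3,k=3: res = 11+6 = 17
i=3,k=4: res = 17+7 = 24
i=3,k=5: res = 24+8 = 32
i=4,k=3: res = 32+7 = 39
i=4,k=4: res = 39+8 = 47
i=4,k=5: res = 47+9 = 56
i=4,k=6: res = 56+10 = 66
i=5,k=3: res = 66+8 = 74
i=5,k=4: res = 74+9 = 83
i=5,k=5: res = 83+10 = 93
i=5,k=6: res = 93+11 = 104
i=5,k=7: res = 104+12 = 116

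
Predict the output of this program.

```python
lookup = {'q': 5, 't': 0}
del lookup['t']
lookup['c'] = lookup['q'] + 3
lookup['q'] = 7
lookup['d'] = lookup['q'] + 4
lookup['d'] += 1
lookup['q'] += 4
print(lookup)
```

del 't' → {'q': 5}
lookup['c'] = lookup['q']+3 = 8 → {'q': 5, 'c': 8}
lookup['q'] = 7 → {'q': 7, 'c': 8}
lookup['d'] = lookup['q']+4 = 11 → {'q': 7, 'c': 8, 'd': 11}
lookup['d'] = 11+1 = 12 → {'q': 7, 'c': 8, 'd': 12}
lookup['q'] = 7+4 = 11 → {'q': 11, 'c': 8, 'd': 12}

{'q': 11, 'c': 8, 'd': 12}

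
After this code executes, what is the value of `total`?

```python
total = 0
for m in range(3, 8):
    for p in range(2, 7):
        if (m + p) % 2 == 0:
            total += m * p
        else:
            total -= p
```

188

m=3,p=2: odd sum, total = 0-2 = -2
m=3,p=3: even sum, total = (-2)+9 = 7
m=3,p=4: odd sum, total = 7-4 = 3
m=3,p=5: even sum, total = 3+15 = 18
m=3,p=6: odd sum, total = 18-6 = 12
m=4,p=2: even sum, total = 12+8 = 20
m=4,p=3: odd sum, total = 20-3 = 17
m=4,p=4: even sum, total = 17+16 = 33
m=4,p=5: odd sum, total = 33-5 = 28
m=4,p=6: even sum, total = 28+24 = 52
m=5,p=2: odd sum, total = 52-2 = 50
m=5,p=3: even sum, total = 50+15 = 65
m=5,p=4: odd sum, total = 65-4 = 61
m=5,p=5: even sum, total = 61+25 = 86
m=5,p=6: odd sum, total = 86-6 = 80
m=6,p=2: even sum, total = 80+12 = 92
m=6,p=3: odd sum, total = 92-3 = 89
m=6,p=4: even sum, total = 89+24 = 113
m=6,p=5: odd sum, total = 113-5 = 108
m=6,p=6: even sum, total = 108+36 = 144
m=7,p=2: odd sum, total = 144-2 = 142
m=7,p=3: even sum, total = 142+21 = 163
m=7,p=4: odd sum, total = 163-4 = 159
m=7,p=5: even sum, total = 159+35 = 194
m=7,p=6: odd sum, total = 194-6 = 188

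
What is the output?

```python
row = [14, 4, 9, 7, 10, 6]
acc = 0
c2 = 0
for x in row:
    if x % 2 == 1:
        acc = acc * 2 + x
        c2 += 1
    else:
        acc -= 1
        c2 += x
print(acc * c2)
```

x=14: not odd, acc = 0-1 = -1; c2=14
x=4: not odd, acc = (-1)-1 = -2; c2=18
x=9: odd, acc = (-2)*2+9 = 5; c2=19
x=7: odd, acc = 5*2+7 = 17; c2=20
x=10: not odd, acc = 17-1 = 16; c2=30
x=6: not odd, acc = 16-1 = 15; c2=36
acc*c2 = 15*36 = 540

540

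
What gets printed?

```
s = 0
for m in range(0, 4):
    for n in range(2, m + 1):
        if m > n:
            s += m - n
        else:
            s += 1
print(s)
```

3

m=2,n=2: not 2>2, s = 0+1 = 1
m=3,n=2: 3>2, s = 1+1 = 2
m=3,n=3: not 3>3, s = 2+1 = 3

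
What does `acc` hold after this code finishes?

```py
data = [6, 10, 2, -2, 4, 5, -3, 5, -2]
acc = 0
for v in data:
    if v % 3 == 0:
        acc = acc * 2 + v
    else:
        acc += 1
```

v=6: %3==0, acc = 0*2+6 = 6
v=10: not %3==0, acc = 6+1 = 7
v=2: not %3==0, acc = 7+1 = 8
v=-2: not %3==0, acc = 8+1 = 9
v=4: not %3==0, acc = 9+1 = 10
v=5: not %3==0, acc = 10+1 = 11
v=-3: %3==0, acc = 11*2+(-3) = 19
v=5: not %3==0, acc = 19+1 = 20
v=-2: not %3==0, acc = 20+1 = 21

21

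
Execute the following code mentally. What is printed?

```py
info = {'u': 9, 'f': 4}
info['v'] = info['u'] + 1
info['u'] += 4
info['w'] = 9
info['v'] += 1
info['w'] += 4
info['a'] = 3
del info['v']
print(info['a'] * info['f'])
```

info['v'] = info['u']+1 = 10 → {'u': 9, 'f': 4, 'v': 10}
info['u'] = 9+4 = 13 → {'u': 13, 'f': 4, 'v': 10}
info['w'] = 9 → {'u': 13, 'f': 4, 'v': 10, 'w': 9}
info['v'] = 10+1 = 11 → {'u': 13, 'f': 4, 'v': 11, 'w': 9}
info['w'] = 9+4 = 13 → {'u': 13, 'f': 4, 'v': 11, 'w': 13}
info['a'] = 3 → {'u': 13, 'f': 4, 'v': 11, 'w': 13, 'a': 3}
del 'v' → {'u': 13, 'f': 4, 'w': 13, 'a': 3}
info['a']*info['f'] = 3*4 = 12

12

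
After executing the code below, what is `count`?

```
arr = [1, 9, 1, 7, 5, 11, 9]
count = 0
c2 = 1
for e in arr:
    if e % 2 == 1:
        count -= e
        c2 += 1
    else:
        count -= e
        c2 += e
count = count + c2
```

e=1: odd, count = 0-1 = -1; c2=2
e=9: odd, count = (-1)-9 = -10; c2=3
e=1: odd, count = (-10)-1 = -11; c2=4
e=7: odd, count = (-11)-7 = -18; c2=5
e=5: odd, count = (-18)-5 = -23; c2=6
e=11: odd, count = (-23)-11 = -34; c2=7
e=9: odd, count = (-34)-9 = -43; c2=8
count+c2 = (-43)+8 = -35

-35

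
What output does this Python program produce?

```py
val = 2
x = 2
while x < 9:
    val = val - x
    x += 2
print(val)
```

x=2: val = 2-2 = 0
x=4: val = 0-4 = -4
x=6: val = (-4)-6 = -10
x=8: val = (-10)-8 = -18

-18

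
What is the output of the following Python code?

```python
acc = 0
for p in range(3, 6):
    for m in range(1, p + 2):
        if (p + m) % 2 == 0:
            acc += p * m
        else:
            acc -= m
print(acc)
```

54

p=3,m=1: even sum, acc = 0+3 = 3
p=3,m=2: odd sum, acc = 3-2 = 1
p=3,m=3: even sum, acc = 1+9 = 10
p=3,m=4: odd sum, acc = 10-4 = 6
p=4,m=1: odd sum, acc = 6-1 = 5
p=4,m=2: even sum, acc = 5+8 = 13
p=4,m=3: odd sum, acc = 13-3 = 10
p=4,m=4: even sum, acc = 10+16 = 26
p=4,m=5: odd sum, acc = 26-5 = 21
p=5,m=1: even sum, acc = 21+5 = 26
p=5,m=2: odd sum, acc = 26-2 = 24
p=5,m=3: even sum, acc = 24+15 = 39
p=5,m=4: odd sum, acc = 39-4 = 35
p=5,m=5: even sum, acc = 35+25 = 60
p=5,m=6: odd sum, acc = 60-6 = 54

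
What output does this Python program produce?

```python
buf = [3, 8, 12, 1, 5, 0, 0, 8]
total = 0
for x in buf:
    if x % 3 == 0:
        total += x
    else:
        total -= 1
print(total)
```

x=3: %3==0, total = 0+3 = 3
x=8: not %3==0, total = 3-1 = 2
x=12: %3==0, total = 2+12 = 14
x=1: not %3==0, total = 14-1 = 13
x=5: not %3==0, total = 13-1 = 12
x=0: %3==0, total = 12+0 = 12
x=0: %3==0, total = 12+0 = 12
x=8: not %3==0, total = 12-1 = 11

11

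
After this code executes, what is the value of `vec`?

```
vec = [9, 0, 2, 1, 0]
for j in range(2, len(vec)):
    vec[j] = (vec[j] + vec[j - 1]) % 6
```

[9, 0, 2, 3, 3]

j=2: vec[2] = (2+0)%6 = 2 → [9, 0, 2, 1, 0]
j=3: vec[3] = (1+2)%6 = 3 → [9, 0, 2, 3, 0]
j=4: vec[4] = (0+3)%6 = 3 → [9, 0, 2, 3, 3]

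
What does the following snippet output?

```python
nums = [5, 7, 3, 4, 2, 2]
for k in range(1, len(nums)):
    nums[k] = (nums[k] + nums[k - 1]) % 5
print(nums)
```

k=1: nums[1] = (7+5)%5 = 2 → [5, 2, 3, 4, 2, 2]
k=2: nums[2] = (3+2)%5 = 0 → [5, 2, 0, 4, 2, 2]
k=3: nums[3] = (4+0)%5 = 4 → [5, 2, 0, 4, 2, 2]
k=4: nums[4] = (2+4)%5 = 1 → [5, 2, 0, 4, 1, 2]
k=5: nums[5] = (2+1)%5 = 3 → [5, 2, 0, 4, 1, 3]

[5, 2, 0, 4, 1, 3]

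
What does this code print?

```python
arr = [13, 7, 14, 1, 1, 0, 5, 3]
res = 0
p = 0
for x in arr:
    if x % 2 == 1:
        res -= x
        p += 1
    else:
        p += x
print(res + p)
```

x=13: odd, res = 0-13 = -13; p=1
x=7: odd, res = (-13)-7 = -20; p=2
x=14: not odd; p=16
x=1: odd, res = (-20)-1 = -21; p=17
x=1: odd, res = (-21)-1 = -22; p=18
x=0: not odd; p=18
x=5: odd, res = (-22)-5 = -27; p=19
x=3: odd, res = (-27)-3 = -30; p=20
res+p = (-30)+20 = -10

-10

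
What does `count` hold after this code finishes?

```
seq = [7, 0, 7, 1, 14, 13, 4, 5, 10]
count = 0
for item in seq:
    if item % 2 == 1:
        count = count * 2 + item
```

item=7: odd, count = 0*2+7 = 7
item=0: not odd
item=7: odd, count = 7*2+7 = 21
item=1: odd, count = 21*2+1 = 43
item=14: not odd
item=13: odd, count = 43*2+13 = 99
item=4: not odd
item=5: odd, count = 99*2+5 = 203
item=10: not odd

203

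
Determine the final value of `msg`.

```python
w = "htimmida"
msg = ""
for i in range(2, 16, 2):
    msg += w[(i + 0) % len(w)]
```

i=2: add w[2]='i' → 'i'
i=4: add w[4]='m' → 'im'
i=6: add w[6]='d' → 'imd'
i=8: add w[0]='h' → 'imdh'
i=10: add w[2]='i' → 'imdhi'
i=12: add w[4]='m' → 'imdhim'
i=14: add w[6]='d' → 'imdhimd'

'imdhimd'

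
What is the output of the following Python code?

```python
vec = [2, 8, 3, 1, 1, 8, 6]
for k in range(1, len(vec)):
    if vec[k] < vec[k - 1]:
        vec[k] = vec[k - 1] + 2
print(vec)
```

[2, 8, 10, 12, 14, 16, 18]

k=1: 8>=2, unchanged → [2, 8, 3, 1, 1, 8, 6]
k=2: 3<8, vec[2] = 8+2 = 10 → [2, 8, 10, 1, 1, 8, 6]
k=3: 1<10, vec[3] = 10+2 = 12 → [2, 8, 10, 12, 1, 8, 6]
k=4: 1<12, vec[4] = 12+2 = 14 → [2, 8, 10, 12, 14, 8, 6]
k=5: 8<14, vec[5] = 14+2 = 16 → [2, 8, 10, 12, 14, 16, 6]
k=6: 6<16, vec[6] = 16+2 = 18 → [2, 8, 10, 12, 14, 16, 18]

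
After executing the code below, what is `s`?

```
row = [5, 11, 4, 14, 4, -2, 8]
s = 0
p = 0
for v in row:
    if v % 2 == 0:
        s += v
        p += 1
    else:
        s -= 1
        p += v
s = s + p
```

47

v=5: not even, s = 0-1 = -1; p=5
v=11: not even, s = (-1)-1 = -2; p=16
v=4: even, s = (-2)+4 = 2; p=17
v=14: even, s = 2+14 = 16; p=18
v=4: even, s = 16+4 = 20; p=19
v=-2: even, s = 20+(-2) = 18; p=20
v=8: even, s = 18+8 = 26; p=21
s+p = 26+21 = 47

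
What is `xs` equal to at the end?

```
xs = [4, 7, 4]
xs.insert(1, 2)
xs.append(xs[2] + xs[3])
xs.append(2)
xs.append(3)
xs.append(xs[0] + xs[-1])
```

[4, 2, 7, 4, 11, 2, 3, 7]

insert 2 at 1 → [4, 2, 7, 4]
append xs[2]+xs[3] = 7+4 = 11 → [4, 2, 7, 4, 11]
append 2 → [4, 2, 7, 4, 11, 2]
append 3 → [4, 2, 7, 4, 11, 2, 3]
append xs[0]+xs[-1] = 4+3 = 7 → [4, 2, 7, 4, 11, 2, 3, 7]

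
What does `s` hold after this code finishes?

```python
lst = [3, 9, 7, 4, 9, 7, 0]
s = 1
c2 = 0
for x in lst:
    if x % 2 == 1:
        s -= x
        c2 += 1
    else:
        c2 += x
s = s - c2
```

-43

x=3: odd, s = 1-3 = -2; c2=1
x=9: odd, s = (-2)-9 = -11; c2=2
x=7: odd, s = (-11)-7 = -18; c2=3
x=4: not odd; c2=7
x=9: odd, s = (-18)-9 = -27; c2=8
x=7: odd, s = (-27)-7 = -34; c2=9
x=0: not odd; c2=9
s-c2 = (-34)-9 = -43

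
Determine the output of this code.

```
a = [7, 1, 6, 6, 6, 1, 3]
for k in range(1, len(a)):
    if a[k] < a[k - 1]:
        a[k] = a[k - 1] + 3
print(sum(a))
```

112

k=1: 1<7, a[1] = 7+3 = 10 → [7, 10, 6, 6, 6, 1, 3]
k=2: 6<10, a[2] = 10+3 = 13 → [7, 10, 13, 6, 6, 1, 3]
k=3: 6<13, a[3] = 13+3 = 16 → [7, 10, 13, 16, 6, 1, 3]
k=4: 6<16, a[4] = 16+3 = 19 → [7, 10, 13, 16, 19, 1, 3]
k=5: 1<19, a[5] = 19+3 = 22 → [7, 10, 13, 16, 19, 22, 3]
k=6: 3<22, a[6] = 22+3 = 25 → [7, 10, 13, 16, 19, 22, 25]
sum = 112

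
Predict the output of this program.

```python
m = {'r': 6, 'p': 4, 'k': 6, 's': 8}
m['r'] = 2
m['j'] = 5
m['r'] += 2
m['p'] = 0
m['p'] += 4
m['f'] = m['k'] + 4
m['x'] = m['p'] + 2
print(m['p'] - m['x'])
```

m['r'] = 2 → {'r': 2, 'p': 4, 'k': 6, 's': 8}
m['j'] = 5 → {'r': 2, 'p': 4, 'k': 6, 's': 8, 'j': 5}
m['r'] = 2+2 = 4 → {'r': 4, 'p': 4, 'k': 6, 's': 8, 'j': 5}
m['p'] = 0 → {'r': 4, 'p': 0, 'k': 6, 's': 8, 'j': 5}
m['p'] = 0+4 = 4 → {'r': 4, 'p': 4, 'k': 6, 's': 8, 'j': 5}
m['f'] = m['k']+4 = 10 → {'r': 4, 'p': 4, 'k': 6, 's': 8, 'j': 5, 'f': 10}
m['x'] = m['p']+2 = 6 → {'r': 4, 'p': 4, 'k': 6, 's': 8, 'j': 5, 'f': 10, 'x': 6}
m['p']-m['x'] = 4-6 = -2

-2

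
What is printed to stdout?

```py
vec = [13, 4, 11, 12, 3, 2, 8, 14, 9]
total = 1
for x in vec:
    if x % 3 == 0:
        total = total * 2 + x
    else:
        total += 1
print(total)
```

x=13: not %3==0, total = 1+1 = 2
x=4: not %3==0, total = 2+1 = 3
x=11: not %3==0, total = 3+1 = 4
x=12: %3==0, total = 4*2+12 = 20
x=3: %3==0, total = 20*2+3 = 43
x=2: not %3==0, total = 43+1 = 44
x=8: not %3==0, total = 44+1 = 45
x=14: not %3==0, total = 45+1 = 46
x=9: %3==0, total = 46*2+9 = 101

101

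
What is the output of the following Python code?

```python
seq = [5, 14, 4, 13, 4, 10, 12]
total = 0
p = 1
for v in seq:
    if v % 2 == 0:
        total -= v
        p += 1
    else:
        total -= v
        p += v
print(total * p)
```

v=5: not even, total = 0-5 = -5; p=6
v=14: even, total = (-5)-14 = -19; p=7
v=4: even, total = (-19)-4 = -23; p=8
v=13: not even, total = (-23)-13 = -36; p=21
v=4: even, total = (-36)-4 = -40; p=22
v=10: even, total = (-40)-10 = -50; p=23
v=12: even, total = (-50)-12 = -62; p=24
total*p = (-62)*24 = -1488

-1488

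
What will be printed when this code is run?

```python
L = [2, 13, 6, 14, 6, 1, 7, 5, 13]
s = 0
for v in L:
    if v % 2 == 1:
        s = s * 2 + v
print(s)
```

267

v=2: not odd
v=13: odd, s = 0*2+13 = 13
v=6: not odd
v=14: not odd
v=6: not odd
v=1: odd, s = 13*2+1 = 27
v=7: odd, s = 27*2+7 = 61
v=5: odd, s = 61*2+5 = 127
v=13: odd, s = 127*2+13 = 267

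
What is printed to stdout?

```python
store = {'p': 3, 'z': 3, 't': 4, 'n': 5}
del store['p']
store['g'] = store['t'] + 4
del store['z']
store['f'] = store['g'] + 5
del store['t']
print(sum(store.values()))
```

26

del 'p' → {'z': 3, 't': 4, 'n': 5}
store['g'] = store['t']+4 = 8 → {'z': 3, 't': 4, 'n': 5, 'g': 8}
del 'z' → {'t': 4, 'n': 5, 'g': 8}
store['f'] = store['g']+5 = 13 → {'t': 4, 'n': 5, 'g': 8, 'f': 13}
del 't' → {'n': 5, 'g': 8, 'f': 13}
sum of values = 26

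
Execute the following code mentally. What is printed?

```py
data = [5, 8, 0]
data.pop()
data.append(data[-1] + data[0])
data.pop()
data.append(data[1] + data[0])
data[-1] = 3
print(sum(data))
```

pop() removes 0 → [5, 8]
append data[-1]+data[0] = 8+5 = 13 → [5, 8, 13]
pop() removes 13 → [5, 8]
append data[1]+data[0] = 8+5 = 13 → [5, 8, 13]
data[-1] = 3 → [5, 8, 3]
sum = 16

16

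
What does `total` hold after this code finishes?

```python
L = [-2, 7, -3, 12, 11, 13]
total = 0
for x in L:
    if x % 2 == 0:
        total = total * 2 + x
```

x=-2: even, total = 0*2+(-2) = -2
x=7: not even
x=-3: not even
x=12: even, total = (-2)*2+12 = 8
x=11: not even
x=13: not even

8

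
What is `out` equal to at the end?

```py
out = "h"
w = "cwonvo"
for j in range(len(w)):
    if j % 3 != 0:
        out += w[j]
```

'hwovo'

j=0: skip
j=1: add 'w' → 'hw'
j=2: add 'o' → 'hwo'
j=3: skip
j=4: add 'v' → 'hwov'
j=5: add 'o' → 'hwovo'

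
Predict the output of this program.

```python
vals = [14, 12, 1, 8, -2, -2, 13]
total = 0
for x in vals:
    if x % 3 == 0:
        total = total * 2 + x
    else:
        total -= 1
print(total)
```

x=14: not %3==0, total = 0-1 = -1
x=12: %3==0, total = (-1)*2+12 = 10
x=1: not %3==0, total = 10-1 = 9
x=8: not %3==0, total = 9-1 = 8
x=-2: not %3==0, total = 8-1 = 7
x=-2: not %3==0, total = 7-1 = 6
x=13: not %3==0, total = 6-1 = 5

5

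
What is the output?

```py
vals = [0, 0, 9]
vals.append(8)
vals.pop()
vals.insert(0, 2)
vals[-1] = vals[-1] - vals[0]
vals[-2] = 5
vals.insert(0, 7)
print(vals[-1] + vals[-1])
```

14

append 8 → [0, 0, 9, 8]
pop() removes 8 → [0, 0, 9]
insert 2 at 0 → [2, 0, 0, 9]
vals[-1] = vals[-1]-vals[0] = 9-2 = 7 → [2, 0, 0, 7]
vals[-2] = 5 → [2, 0, 5, 7]
insert 7 at 0 → [7, 2, 0, 5, 7]
vals[-1]+vals[-1] = 7+7 = 14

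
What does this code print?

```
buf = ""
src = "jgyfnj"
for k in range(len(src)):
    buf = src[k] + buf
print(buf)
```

jnfygj

k=0: prepend 'j' → 'j'
k=1: prepend 'g' → 'gj'
k=2: prepend 'y' → 'ygj'
k=3: prepend 'f' → 'fygj'
k=4: prepend 'n' → 'nfygj'
k=5: prepend 'j' → 'jnfygj'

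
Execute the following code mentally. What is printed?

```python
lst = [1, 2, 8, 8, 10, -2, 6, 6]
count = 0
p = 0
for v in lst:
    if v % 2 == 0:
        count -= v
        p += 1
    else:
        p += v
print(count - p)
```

v=1: not even; p=1
v=2: even, count = 0-2 = -2; p=2
v=8: even, count = (-2)-8 = -10; p=3
v=8: even, count = (-10)-8 = -18; p=4
v=10: even, count = (-18)-10 = -28; p=5
v=-2: even, count = (-28)-(-2) = -26; p=6
v=6: even, count = (-26)-6 = -32; p=7
v=6: even, count = (-32)-6 = -38; p=8
count-p = (-38)-8 = -46

-46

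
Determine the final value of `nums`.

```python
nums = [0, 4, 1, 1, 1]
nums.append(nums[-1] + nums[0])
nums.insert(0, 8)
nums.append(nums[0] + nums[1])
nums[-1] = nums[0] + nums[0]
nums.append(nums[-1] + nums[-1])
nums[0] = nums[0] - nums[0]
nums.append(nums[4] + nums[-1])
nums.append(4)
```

append nums[-1]+nums[0] = 1+0 = 1 → [0, 4, 1, 1, 1, 1]
insert 8 at 0 → [8, 0, 4, 1, 1, 1, 1]
append nums[0]+nums[1] = 8+0 = 8 → [8, 0, 4, 1, 1, 1, 1, 8]
nums[-1] = nums[0]+nums[0] = 8+8 = 16 → [8, 0, 4, 1, 1, 1, 1, 16]
append nums[-1]+nums[-1] = 16+16 = 32 → [8, 0, 4, 1, 1, 1, 1, 16, 32]
nums[0] = nums[0]-nums[0] = 8-8 = 0 → [0, 0, 4, 1, 1, 1, 1, 16, 32]
append nums[4]+nums[-1] = 1+32 = 33 → [0, 0, 4, 1, 1, 1, 1, 16, 32, 33]
append 4 → [0, 0, 4, 1, 1, 1, 1, 16, 32, 33, 4]

[0, 0, 4, 1, 1, 1, 1, 16, 32, 33, 4]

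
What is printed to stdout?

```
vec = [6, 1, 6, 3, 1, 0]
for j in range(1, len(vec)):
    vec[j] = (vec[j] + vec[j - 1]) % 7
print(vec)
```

[6, 0, 6, 2, 3, 3]

j=1: vec[1] = (1+6)%7 = 0 → [6, 0, 6, 3, 1, 0]
j=2: vec[2] = (6+0)%7 = 6 → [6, 0, 6, 3, 1, 0]
j=3: vec[3] = (3+6)%7 = 2 → [6, 0, 6, 2, 1, 0]
j=4: vec[4] = (1+2)%7 = 3 → [6, 0, 6, 2, 3, 0]
j=5: vec[5] = (0+3)%7 = 3 → [6, 0, 6, 2, 3, 3]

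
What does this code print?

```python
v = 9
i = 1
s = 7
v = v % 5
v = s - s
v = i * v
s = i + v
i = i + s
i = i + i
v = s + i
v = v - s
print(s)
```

v = 9%5 = 4
v = 7-7 = 0
v = 1*0 = 0
s = 1+0 = 1
i = 1+1 = 2
i = 2+2 = 4
v = 1+4 = 5
v = 5-1 = 4

1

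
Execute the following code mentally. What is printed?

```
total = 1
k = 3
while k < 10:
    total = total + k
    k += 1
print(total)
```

k=3: total = 1+3 = 4
k=4: total = 4+4 = 8
k=5: total = 8+5 = 13
k=6: total = 13+6 = 19
k=7: total = 19+7 = 26
k=8: total = 26+8 = 34
k=9: total = 34+9 = 43

43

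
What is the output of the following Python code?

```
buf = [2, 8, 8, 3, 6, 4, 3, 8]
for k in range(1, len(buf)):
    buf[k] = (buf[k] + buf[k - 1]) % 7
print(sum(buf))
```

k=1: buf[1] = (8+2)%7 = 3 → [2, 3, 8, 3, 6, 4, 3, 8]
k=2: buf[2] = (8+3)%7 = 4 → [2, 3, 4, 3, 6, 4, 3, 8]
k=3: buf[3] = (3+4)%7 = 0 → [2, 3, 4, 0, 6, 4, 3, 8]
k=4: buf[4] = (6+0)%7 = 6 → [2, 3, 4, 0, 6, 4, 3, 8]
k=5: buf[5] = (4+6)%7 = 3 → [2, 3, 4, 0, 6, 3, 3, 8]
k=6: buf[6] = (3+3)%7 = 6 → [2, 3, 4, 0, 6, 3, 6, 8]
k=7: buf[7] = (8+6)%7 = 0 → [2, 3, 4, 0, 6, 3, 6, 0]
sum = 24

24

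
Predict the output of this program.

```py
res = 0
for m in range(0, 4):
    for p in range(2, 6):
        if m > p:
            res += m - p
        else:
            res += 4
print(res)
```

m=0,p=2: not 0>2, res = 0+4 = 4
m=0,p=3: not 0>3, res = 4+4 = 8
m=0,p=4: not 0>4, res = 8+4 = 12
m=0,p=5: not 0>5, res = 12+4 = 16
m=1,p=2: not 1>2, res = 16+4 = 20
m=1,p=3: not 1>3, res = 20+4 = 24
m=1,p=4: not 1>4, res = 24+4 = 28
m=1,p=5: not 1>5, res = 28+4 = 32
m=2,p=2: not 2>2, res = 32+4 = 36
m=2,p=3: not 2>3, res = 36+4 = 40
m=2,p=4: not 2>4, res = 40+4 = 44
m=2,p=5: not 2>5, res = 44+4 = 48
m=3,p=2: 3>2, res = 48+1 = 49
m=3,p=3: not 3>3, res = 49+4 = 53
m=3,p=4: not 3>4, res = 53+4 = 57
m=3,p=5: not 3>5, res = 57+4 = 61

61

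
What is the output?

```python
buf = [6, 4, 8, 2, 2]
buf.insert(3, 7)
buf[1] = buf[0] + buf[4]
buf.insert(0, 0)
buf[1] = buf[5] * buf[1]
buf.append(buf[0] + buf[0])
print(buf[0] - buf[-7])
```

-12

insert 7 at 3 → [6, 4, 8, 7, 2, 2]
buf[1] = buf[0]+buf[4] = 6+2 = 8 → [6, 8, 8, 7, 2, 2]
insert 0 at 0 → [0, 6, 8, 8, 7, 2, 2]
buf[1] = buf[5]*buf[1] = 2*6 = 12 → [0, 12, 8, 8, 7, 2, 2]
append buf[0]+buf[0] = 0+0 = 0 → [0, 12, 8, 8, 7, 2, 2, 0]
buf[0]-buf[-7] = 0-12 = -12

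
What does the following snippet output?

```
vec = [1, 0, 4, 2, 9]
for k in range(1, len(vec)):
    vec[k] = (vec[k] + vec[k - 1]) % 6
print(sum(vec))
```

k=1: vec[1] = (0+1)%6 = 1 → [1, 1, 4, 2, 9]
k=2: vec[2] = (4+1)%6 = 5 → [1, 1, 5, 2, 9]
k=3: vec[3] = (2+5)%6 = 1 → [1, 1, 5, 1, 9]
k=4: vec[4] = (9+1)%6 = 4 → [1, 1, 5, 1, 4]
sum = 12

12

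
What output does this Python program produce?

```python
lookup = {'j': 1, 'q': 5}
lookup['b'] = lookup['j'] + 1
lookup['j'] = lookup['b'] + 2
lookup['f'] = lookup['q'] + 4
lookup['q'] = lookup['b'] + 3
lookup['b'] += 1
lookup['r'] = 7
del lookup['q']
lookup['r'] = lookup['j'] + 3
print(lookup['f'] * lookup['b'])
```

27

lookup['b'] = lookup['j']+1 = 2 → {'j': 1, 'q': 5, 'b': 2}
lookup['j'] = lookup['b']+2 = 4 → {'j': 4, 'q': 5, 'b': 2}
lookup['f'] = lookup['q']+4 = 9 → {'j': 4, 'q': 5, 'b': 2, 'f': 9}
lookup['q'] = lookup['b']+3 = 5 → {'j': 4, 'q': 5, 'b': 2, 'f': 9}
lookup['b'] = 2+1 = 3 → {'j': 4, 'q': 5, 'b': 3, 'f': 9}
lookup['r'] = 7 → {'j': 4, 'q': 5, 'b': 3, 'f': 9, 'r': 7}
del 'q' → {'j': 4, 'b': 3, 'f': 9, 'r': 7}
lookup['r'] = lookup['j']+3 = 7 → {'j': 4, 'b': 3, 'f': 9, 'r': 7}
lookup['f']*lookup['b'] = 9*3 = 27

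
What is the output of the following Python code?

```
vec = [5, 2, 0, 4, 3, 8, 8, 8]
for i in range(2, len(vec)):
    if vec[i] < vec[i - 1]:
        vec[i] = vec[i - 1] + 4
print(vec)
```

[5, 2, 6, 10, 14, 18, 22, 26]

i=2: 0<2, vec[2] = 2+4 = 6 → [5, 2, 6, 4, 3, 8, 8, 8]
i=3: 4<6, vec[3] = 6+4 = 10 → [5, 2, 6, 10, 3, 8, 8, 8]
i=4: 3<10, vec[4] = 10+4 = 14 → [5, 2, 6, 10, 14, 8, 8, 8]
i=5: 8<14, vec[5] = 14+4 = 18 → [5, 2, 6, 10, 14, 18, 8, 8]
i=6: 8<18, vec[6] = 18+4 = 22 → [5, 2, 6, 10, 14, 18, 22, 8]
i=7: 8<22, vec[7] = 22+4 = 26 → [5, 2, 6, 10, 14, 18, 22, 26]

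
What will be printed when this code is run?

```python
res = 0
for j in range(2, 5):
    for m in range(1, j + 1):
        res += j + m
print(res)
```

j=2,m=1: res = 0+3 = 3
j=2,m=2: res = 3+4 = 7
j=3,m=1: res = 7+4 = 11
j=3,m=2: res = 11+5 = 16
j=3,m=3: res = 16+6 = 22
j=4,m=1: res = 22+5 = 27
j=4,m=2: res = 27+6 = 33
j=4,m=3: res = 33+7 = 40
j=4,m=4: res = 40+8 = 48

48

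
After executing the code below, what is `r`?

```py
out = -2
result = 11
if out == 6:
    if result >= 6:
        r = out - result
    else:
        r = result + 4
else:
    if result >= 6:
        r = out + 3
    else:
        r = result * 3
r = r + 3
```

out=-2, result=11
out == 6 is False; result >= 6 is True
→ r = out + 3 = 1
r = 1+3 = 4

4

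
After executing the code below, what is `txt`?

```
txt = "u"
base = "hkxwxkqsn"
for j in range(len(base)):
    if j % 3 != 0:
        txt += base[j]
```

j=0: skip
j=1: add 'k' → 'uk'
j=2: add 'x' → 'ukx'
j=3: skip
j=4: add 'x' → 'ukxx'
j=5: add 'k' → 'ukxxk'
j=6: skip
j=7: add 's' → 'ukxxks'
j=8: add 'n' → 'ukxxksn'

'ukxxksn'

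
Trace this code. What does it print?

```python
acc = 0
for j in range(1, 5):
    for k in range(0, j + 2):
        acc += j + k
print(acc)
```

84

j=1,k=0: acc = 0+1 = 1
j=1,k=1: acc = 1+2 = 3
j=1,k=2: acc = 3+3 = 6
j=2,k=0: acc = 6+2 = 8
j=2,k=1: acc = 8+3 = 11
j=2,k=2: acc = 11+4 = 15
j=2,k=3: acc = 15+5 = 20
j=3,k=0: acc = 20+3 = 23
j=3,k=1: acc = 23+4 = 27
j=3,k=2: acc = 27+5 = 32
j=3,k=3: acc = 32+6 = 38
j=3,k=4: acc = 38+7 = 45
j=4,k=0: acc = 45+4 = 49
j=4,k=1: acc = 49+5 = 54
j=4,k=2: acc = 54+6 = 60
j=4,k=3: acc = 60+7 = 67
j=4,k=4: acc = 67+8 = 75
j=4,k=5: acc = 75+9 = 84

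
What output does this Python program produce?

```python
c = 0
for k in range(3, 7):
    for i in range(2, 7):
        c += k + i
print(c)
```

k=3,i=2: c = 0+5 = 5
k=3,i=3: c = 5+6 = 11
k=3,i=4: c = 11+7 = 18
k=3,i=5: c = 18+8 = 26
k=3,i=6: c = 26+9 = 35
k=4,i=2: c = 35+6 = 41
k=4,i=3: c = 41+7 = 48
k=4,i=4: c = 48+8 = 56
k=4,i=5: c = 56+9 = 65
k=4,i=6: c = 65+10 = 75
k=5,i=2: c = 75+7 = 82
k=5,i=3: c = 82+8 = 90
k=5,i=4: c = 90+9 = 99
k=5,i=5: c = 99+10 = 109
k=5,i=6: c = 109+11 = 120
k=6,i=2: c = 120+8 = 128
k=6,i=3: c = 128+9 = 137
k=6,i=4: c = 137+10 = 147
k=6,i=5: c = 147+11 = 158
k=6,i=6: c = 158+12 = 170

170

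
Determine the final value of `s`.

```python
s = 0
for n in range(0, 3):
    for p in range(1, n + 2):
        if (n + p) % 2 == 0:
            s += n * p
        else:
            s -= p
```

n=0,p=1: odd sum, s = 0-1 = -1
n=1,p=1: even sum, s = (-1)+1 = 0
n=1,p=2: odd sum, s = 0-2 = -2
n=2,p=1: odd sum, s = (-2)-1 = -3
n=2,p=2: even sum, s = (-3)+4 = 1
n=2,p=3: odd sum, s = 1-3 = -2

-2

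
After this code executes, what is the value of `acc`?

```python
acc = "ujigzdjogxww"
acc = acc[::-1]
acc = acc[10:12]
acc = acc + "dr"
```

'judr'

reverse → 'wwxgojdzgiju'
slice [10:12] → 'ju'
+ 'dr' → 'judr'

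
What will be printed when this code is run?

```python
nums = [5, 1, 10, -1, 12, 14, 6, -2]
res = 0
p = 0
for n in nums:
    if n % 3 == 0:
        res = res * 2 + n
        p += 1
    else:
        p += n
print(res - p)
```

n=5: not %3==0; p=5
n=1: not %3==0; p=6
n=10: not %3==0; p=16
n=-1: not %3==0; p=15
n=12: %3==0, res = 0*2+12 = 12; p=16
n=14: not %3==0; p=30
n=6: %3==0, res = 12*2+6 = 30; p=31
n=-2: not %3==0; p=29
res-p = 30-29 = 1

1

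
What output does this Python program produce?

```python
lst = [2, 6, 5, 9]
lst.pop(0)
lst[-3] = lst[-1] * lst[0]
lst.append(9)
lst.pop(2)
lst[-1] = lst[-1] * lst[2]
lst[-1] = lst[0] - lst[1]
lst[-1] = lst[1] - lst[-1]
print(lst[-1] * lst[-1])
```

pop(0) removes 2 → [6, 5, 9]
lst[-3] = lst[-1]*lst[0] = 9*6 = 54 → [54, 5, 9]
append 9 → [54, 5, 9, 9]
pop(2) removes 9 → [54, 5, 9]
lst[-1] = lst[-1]*lst[2] = 9*9 = 81 → [54, 5, 81]
lst[-1] = lst[0]-lst[1] = 54-5 = 49 → [54, 5, 49]
lst[-1] = lst[1]-lst[-1] = 5-49 = -44 → [54, 5, -44]
lst[-1]*lst[-1] = (-44)*(-44) = 1936

1936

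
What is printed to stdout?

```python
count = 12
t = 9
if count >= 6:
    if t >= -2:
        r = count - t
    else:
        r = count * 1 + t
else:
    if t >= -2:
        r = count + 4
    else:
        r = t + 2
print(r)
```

count=12, t=9
count >= 6 is True; t >= -2 is True
→ r = count - t = 3

3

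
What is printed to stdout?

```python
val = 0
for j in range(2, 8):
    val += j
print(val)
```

j=2: val = 0+2 = 2
j=3: val = 2+3 = 5
j=4: val = 5+4 = 9
j=5: val = 9+5 = 14
j=6: val = 14+6 = 20
j=7: val = 20+7 = 27

27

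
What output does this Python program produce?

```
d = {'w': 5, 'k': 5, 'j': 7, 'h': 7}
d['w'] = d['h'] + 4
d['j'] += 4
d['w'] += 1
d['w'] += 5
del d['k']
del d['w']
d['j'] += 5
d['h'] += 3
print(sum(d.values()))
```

d['w'] = d['h']+4 = 11 → {'w': 11, 'k': 5, 'j': 7, 'h': 7}
d['j'] = 7+4 = 11 → {'w': 11, 'k': 5, 'j': 11, 'h': 7}
d['w'] = 11+1 = 12 → {'w': 12, 'k': 5, 'j': 11, 'h': 7}
d['w'] = 12+5 = 17 → {'w': 17, 'k': 5, 'j': 11, 'h': 7}
del 'k' → {'w': 17, 'j': 11, 'h': 7}
del 'w' → {'j': 11, 'h': 7}
d['j'] = 11+5 = 16 → {'j': 16, 'h': 7}
d['h'] = 7+3 = 10 → {'j': 16, 'h': 10}
sum of values = 26

26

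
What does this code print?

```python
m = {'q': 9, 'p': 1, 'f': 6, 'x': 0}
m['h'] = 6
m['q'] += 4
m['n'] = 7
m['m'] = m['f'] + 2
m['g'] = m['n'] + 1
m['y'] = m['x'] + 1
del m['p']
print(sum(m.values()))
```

49

m['h'] = 6 → {'q': 9, 'p': 1, 'f': 6, 'x': 0, 'h': 6}
m['q'] = 9+4 = 13 → {'q': 13, 'p': 1, 'f': 6, 'x': 0, 'h': 6}
m['n'] = 7 → {'q': 13, 'p': 1, 'f': 6, 'x': 0, 'h': 6, 'n': 7}
m['m'] = m['f']+2 = 8 → {'q': 13, 'p': 1, 'f': 6, 'x': 0, 'h': 6, 'n': 7, 'm': 8}
m['g'] = m['n']+1 = 8 → {'q': 13, 'p': 1, 'f': 6, 'x': 0, 'h': 6, 'n': 7, 'm': 8, 'g': 8}
m['y'] = m['x']+1 = 1 → {'q': 13, 'p': 1, 'f': 6, 'x': 0, 'h': 6, 'n': 7, 'm': 8, 'g': 8, 'y': 1}
del 'p' → {'q': 13, 'f': 6, 'x': 0, 'h': 6, 'n': 7, 'm': 8, 'g': 8, 'y': 1}
sum of values = 49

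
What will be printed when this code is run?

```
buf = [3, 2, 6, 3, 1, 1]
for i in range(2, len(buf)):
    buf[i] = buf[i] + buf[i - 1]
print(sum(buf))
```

49

i=2: buf[2] = 6+2 = 8 → [3, 2, 8, 3, 1, 1]
i=3: buf[3] = 3+8 = 11 → [3, 2, 8, 11, 1, 1]
i=4: buf[4] = 1+11 = 12 → [3, 2, 8, 11, 12, 1]
i=5: buf[5] = 1+12 = 13 → [3, 2, 8, 11, 12, 13]
sum = 49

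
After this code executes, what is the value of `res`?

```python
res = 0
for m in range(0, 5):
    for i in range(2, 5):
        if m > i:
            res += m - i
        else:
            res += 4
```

m=0,i=2: not 0>2, res = 0+4 = 4
m=0,i=3: not 0>3, res = 4+4 = 8
m=0,i=4: not 0>4, res = 8+4 = 12
m=1,i=2: not 1>2, res = 12+4 = 16
m=1,i=3: not 1>3, res = 16+4 = 20
m=1,i=4: not 1>4, res = 20+4 = 24
m=2,i=2: not 2>2, res = 24+4 = 28
m=2,i=3: not 2>3, res = 28+4 = 32
m=2,i=4: not 2>4, res = 32+4 = 36
m=3,i=2: 3>2, res = 36+1 = 37
m=3,i=3: not 3>3, res = 37+4 = 41
m=3,i=4: not 3>4, res = 41+4 = 45
m=4,i=2: 4>2, res = 45+2 = 47
m=4,i=3: 4>3, res = 47+1 = 48
m=4,i=4: not 4>4, res = 48+4 = 52

52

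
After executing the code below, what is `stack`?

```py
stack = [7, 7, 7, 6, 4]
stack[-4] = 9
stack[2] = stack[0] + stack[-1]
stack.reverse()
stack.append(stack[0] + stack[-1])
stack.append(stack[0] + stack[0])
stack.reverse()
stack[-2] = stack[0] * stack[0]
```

stack[-4] = 9 → [7, 9, 7, 6, 4]
stack[2] = stack[0]+stack[-1] = 7+4 = 11 → [7, 9, 11, 6, 4]
reverse → [4, 6, 11, 9, 7]
append stack[0]+stack[-1] = 4+7 = 11 → [4, 6, 11, 9, 7, 11]
append stack[0]+stack[0] = 4+4 = 8 → [4, 6, 11, 9, 7, 11, 8]
reverse → [8, 11, 7, 9, 11, 6, 4]
stack[-2] = stack[0]*stack[0] = 8*8 = 64 → [8, 11, 7, 9, 11, 64, 4]

[8, 11, 7, 9, 11, 64, 4]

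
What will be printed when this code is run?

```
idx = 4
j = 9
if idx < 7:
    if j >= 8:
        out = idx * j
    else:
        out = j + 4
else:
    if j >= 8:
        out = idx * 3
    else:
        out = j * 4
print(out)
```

idx=4, j=9
idx < 7 is True; j >= 8 is True
→ out = idx * j = 36

36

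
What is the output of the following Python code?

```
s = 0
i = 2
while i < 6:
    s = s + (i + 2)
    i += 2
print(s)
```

10

i=2: s = 0+4 = 4
i=4: s = 4+6 = 10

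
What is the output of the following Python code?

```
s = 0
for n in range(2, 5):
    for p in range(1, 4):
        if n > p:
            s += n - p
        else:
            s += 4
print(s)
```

n=2,p=1: 2>1, s = 0+1 = 1
n=2,p=2: not 2>2, s = 1+4 = 5
n=2,p=3: not 2>3, s = 5+4 = 9
n=3,p=1: 3>1, s = 9+2 = 11
n=3,p=2: 3>2, s = 11+1 = 12
n=3,p=3: not 3>3, s = 12+4 = 16
n=4,p=1: 4>1, s = 16+3 = 19
n=4,p=2: 4>2, s = 19+2 = 21
n=4,p=3: 4>3, s = 21+1 = 22

22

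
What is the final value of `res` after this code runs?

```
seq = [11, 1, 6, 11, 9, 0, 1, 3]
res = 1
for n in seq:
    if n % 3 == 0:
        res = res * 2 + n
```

n=11: not %3==0
n=1: not %3==0
n=6: %3==0, res = 1*2+6 = 8
n=11: not %3==0
n=9: %3==0, res = 8*2+9 = 25
n=0: %3==0, res = 25*2+0 = 50
n=1: not %3==0
n=3: %3==0, res = 50*2+3 = 103

103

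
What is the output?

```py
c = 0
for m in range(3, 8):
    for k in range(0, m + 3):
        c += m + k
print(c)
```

355

m=3,k=0: c = 0+3 = 3
m=3,k=1: c = 3+4 = 7
m=3,k=2: c = 7+5 = 12
m=3,k=3: c = 12+6 = 18
m=3,k=4: c = 18+7 = 25
m=3,k=5: c = 25+8 = 33
m=4,k=0: c = 33+4 = 37
m=4,k=1: c = 37+5 = 42
m=4,k=2: c = 42+6 = 48
m=4,k=3: c = 48+7 = 55
m=4,k=4: c = 55+8 = 63
m=4,k=5: c = 63+9 = 72
m=4,k=6: c = 72+10 = 82
m=5,k=0: c = 82+5 = 87
m=5,k=1: c = 87+6 = 93
m=5,k=2: c = 93+7 = 100
m=5,k=3: c = 100+8 = 108
m=5,k=4: c = 108+9 = 117
m=5,k=5: c = 117+10 = 127
m=5,k=6: c = 127+11 = 138
m=5,k=7: c = 138+12 = 150
m=6,k=0: c = 150+6 = 156
m=6,k=1: c = 156+7 = 163
m=6,k=2: c = 163+8 = 171
m=6,k=3: c = 171+9 = 180
m=6,k=4: c = 180+10 = 190
m=6,k=5: c = 190+11 = 201
m=6,k=6: c = 201+12 = 213
m=6,k=7: c = 213+13 = 226
m=6,k=8: c = 226+14 = 240
m=7,k=0: c = 240+7 = 247
m=7,k=1: c = 247+8 = 255
m=7,k=2: c = 255+9 = 264
m=7,k=3: c = 264+10 = 274
m=7,k=4: c = 274+11 = 285
m=7,k=5: c = 285+12 = 297
m=7,k=6: c = 297+13 = 310
m=7,k=7: c = 310+14 = 324
m=7,k=8: c = 324+15 = 339
m=7,k=9: c = 339+16 = 355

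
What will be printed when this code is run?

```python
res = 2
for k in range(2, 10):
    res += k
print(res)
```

46

k=2: res = 2+2 = 4
k=3: res = 4+3 = 7
k=4: res = 7+4 = 11
k=5: res = 11+5 = 16
k=6: res = 16+6 = 22
k=7: res = 22+7 = 29
k=8: res = 29+8 = 37
k=9: res = 37+9 = 46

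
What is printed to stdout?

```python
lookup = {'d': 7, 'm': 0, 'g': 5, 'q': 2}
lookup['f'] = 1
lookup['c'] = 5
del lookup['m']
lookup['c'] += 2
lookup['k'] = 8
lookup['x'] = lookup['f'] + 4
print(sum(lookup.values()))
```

35

lookup['f'] = 1 → {'d': 7, 'm': 0, 'g': 5, 'q': 2, 'f': 1}
lookup['c'] = 5 → {'d': 7, 'm': 0, 'g': 5, 'q': 2, 'f': 1, 'c': 5}
del 'm' → {'d': 7, 'g': 5, 'q': 2, 'f': 1, 'c': 5}
lookup['c'] = 5+2 = 7 → {'d': 7, 'g': 5, 'q': 2, 'f': 1, 'c': 7}
lookup['k'] = 8 → {'d': 7, 'g': 5, 'q': 2, 'f': 1, 'c': 7, 'k': 8}
lookup['x'] = lookup['f']+4 = 5 → {'d': 7, 'g': 5, 'q': 2, 'f': 1, 'c': 7, 'k': 8, 'x': 5}
sum of values = 35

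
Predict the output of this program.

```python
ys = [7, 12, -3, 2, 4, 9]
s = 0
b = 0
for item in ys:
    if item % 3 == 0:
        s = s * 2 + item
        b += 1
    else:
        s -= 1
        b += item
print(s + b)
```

55

item=7: not %3==0, s = 0-1 = -1; b=7
item=12: %3==0, s = (-1)*2+12 = 10; b=8
item=-3: %3==0, s = 10*2+(-3) = 17; b=9
item=2: not %3==0, s = 17-1 = 16; b=11
item=4: not %3==0, s = 16-1 = 15; b=15
item=9: %3==0, s = 15*2+9 = 39; b=16
s+b = 39+16 = 55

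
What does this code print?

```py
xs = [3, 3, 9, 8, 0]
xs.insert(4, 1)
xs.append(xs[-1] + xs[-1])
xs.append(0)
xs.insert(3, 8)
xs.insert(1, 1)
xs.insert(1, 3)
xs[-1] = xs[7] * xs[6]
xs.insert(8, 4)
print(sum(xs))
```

insert 1 at 4 → [3, 3, 9, 8, 1, 0]
append xs[-1]+xs[-1] = 0+0 = 0 → [3, 3, 9, 8, 1, 0, 0]
append 0 → [3, 3, 9, 8, 1, 0, 0, 0]
insert 8 at 3 → [3, 3, 9, 8, 8, 1, 0, 0, 0]
insert 1 at 1 → [3, 1, 3, 9, 8, 8, 1, 0, 0, 0]
insert 3 at 1 → [3, 3, 1, 3, 9, 8, 8, 1, 0, 0, 0]
xs[-1] = xs[7]*xs[6] = 1*8 = 8 → [3, 3, 1, 3, 9, 8, 8, 1, 0, 0, 8]
insert 4 at 8 → [3, 3, 1, 3, 9, 8, 8, 1, 4, 0, 0, 8]
sum = 48

48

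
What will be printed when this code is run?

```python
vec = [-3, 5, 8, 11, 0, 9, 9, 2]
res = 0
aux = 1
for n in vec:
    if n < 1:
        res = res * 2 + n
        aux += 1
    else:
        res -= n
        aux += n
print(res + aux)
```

n=-3: <1, res = 0*2+(-3) = -3; aux=2
n=5: not <1, res = (-3)-5 = -8; aux=7
n=8: not <1, res = (-8)-8 = -16; aux=15
n=11: not <1, res = (-16)-11 = -27; aux=26
n=0: <1, res = (-27)*2+0 = -54; aux=27
n=9: not <1, res = (-54)-9 = -63; aux=36
n=9: not <1, res = (-63)-9 = -72; aux=45
n=2: not <1, res = (-72)-2 = -74; aux=47
res+aux = (-74)+47 = -27

-27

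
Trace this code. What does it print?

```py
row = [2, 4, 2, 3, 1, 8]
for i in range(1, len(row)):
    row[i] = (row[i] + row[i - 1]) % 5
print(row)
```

[2, 1, 3, 1, 2, 0]

i=1: row[1] = (4+2)%5 = 1 → [2, 1, 2, 3, 1, 8]
i=2: row[2] = (2+1)%5 = 3 → [2, 1, 3, 3, 1, 8]
i=3: row[3] = (3+3)%5 = 1 → [2, 1, 3, 1, 1, 8]
i=4: row[4] = (1+1)%5 = 2 → [2, 1, 3, 1, 2, 8]
i=5: row[5] = (8+2)%5 = 0 → [2, 1, 3, 1, 2, 0]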